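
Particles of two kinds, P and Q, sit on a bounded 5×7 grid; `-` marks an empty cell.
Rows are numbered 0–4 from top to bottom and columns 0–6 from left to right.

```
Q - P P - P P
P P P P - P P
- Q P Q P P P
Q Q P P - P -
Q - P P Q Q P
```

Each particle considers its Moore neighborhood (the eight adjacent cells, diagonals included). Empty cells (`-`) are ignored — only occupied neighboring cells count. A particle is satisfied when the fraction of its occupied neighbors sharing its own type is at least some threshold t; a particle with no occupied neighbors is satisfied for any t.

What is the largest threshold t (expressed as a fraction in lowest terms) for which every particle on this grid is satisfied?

0/1

Row 0: (0,0)Q 0/2 · (0,2)P 4/4 · (0,3)P 3/3 · (0,5)P 3/3 · (0,6)P 3/3
Row 1: (1,0)P 1/3 · (1,1)P 4/6 · (1,2)P 5/7 · (1,3)P 5/6 · (1,5)P 6/6 · (1,6)P 5/5
Row 2: (2,1)Q 2/7 · (2,2)P 5/8 · (2,3)Q 0/6 · (2,4)P 5/6 · (2,5)P 5/5 · (2,6)P 4/4
Row 3: (3,0)Q 3/3 · (3,1)Q 3/6 · (3,2)P 4/7 · (3,3)P 5/7 · (3,5)P 4/6
Row 4: (4,0)Q 2/2 · (4,2)P 3/4 · (4,3)P 3/4 · (4,4)Q 1/4 · (4,5)Q 1/3 · (4,6)P 1/2
The smallest same-type fraction is 0/2 at (0,0), which reduces to 0/1. Any threshold above that leaves this particle unsatisfied.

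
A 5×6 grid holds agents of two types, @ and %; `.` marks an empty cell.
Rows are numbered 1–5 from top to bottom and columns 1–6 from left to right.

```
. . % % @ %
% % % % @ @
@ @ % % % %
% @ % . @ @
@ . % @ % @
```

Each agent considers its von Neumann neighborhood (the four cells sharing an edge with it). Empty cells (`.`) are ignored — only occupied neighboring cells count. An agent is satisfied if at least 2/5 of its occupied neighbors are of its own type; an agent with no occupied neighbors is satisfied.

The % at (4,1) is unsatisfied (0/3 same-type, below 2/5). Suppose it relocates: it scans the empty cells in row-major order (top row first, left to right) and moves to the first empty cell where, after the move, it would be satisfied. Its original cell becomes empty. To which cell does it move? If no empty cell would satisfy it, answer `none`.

Vacating (4,1). Empty cells in order:
  (1,1): 1/1 same-type → satisfied — stop here.

(1,1)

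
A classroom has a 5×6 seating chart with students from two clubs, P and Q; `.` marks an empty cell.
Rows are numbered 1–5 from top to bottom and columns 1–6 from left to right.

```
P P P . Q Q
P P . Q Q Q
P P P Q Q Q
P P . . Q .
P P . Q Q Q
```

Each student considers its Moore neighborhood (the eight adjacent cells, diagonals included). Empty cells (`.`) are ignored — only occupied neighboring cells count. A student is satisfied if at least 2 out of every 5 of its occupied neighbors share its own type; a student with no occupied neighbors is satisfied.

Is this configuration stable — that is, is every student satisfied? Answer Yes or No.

(1,1)P 3/3 satisfied
(1,2)P 4/4 satisfied
(1,3)P 2/3 satisfied
(1,5)Q 4/4 satisfied
(1,6)Q 3/3 satisfied
(2,1)P 5/5 satisfied
(2,2)P 7/7 satisfied
(2,4)Q 4/6 satisfied
(2,5)Q 7/7 satisfied
(2,6)Q 5/5 satisfied
(3,1)P 5/5 satisfied
(3,2)P 6/6 satisfied
(3,3)P 3/5 satisfied
(3,4)Q 4/5 satisfied
(3,5)Q 6/6 satisfied
(3,6)Q 4/4 satisfied
(4,1)P 5/5 satisfied
(4,2)P 6/6 satisfied
(4,5)Q 6/6 satisfied
(5,1)P 3/3 satisfied
(5,2)P 3/3 satisfied
(5,4)Q 2/2 satisfied
(5,5)Q 3/3 satisfied
(5,6)Q 2/2 satisfied
All meet the threshold, so the configuration is stable.

Yes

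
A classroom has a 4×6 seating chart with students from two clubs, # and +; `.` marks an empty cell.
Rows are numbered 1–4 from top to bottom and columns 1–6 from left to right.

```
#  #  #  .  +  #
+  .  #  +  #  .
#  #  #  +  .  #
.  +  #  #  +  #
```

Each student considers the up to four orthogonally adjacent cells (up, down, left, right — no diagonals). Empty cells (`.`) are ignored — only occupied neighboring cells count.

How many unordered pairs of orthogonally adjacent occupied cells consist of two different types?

12

Scan each occupied cell's neighbors to the right and below so each pair is counted once.
Row 1: #(1,1)–#(1,2)= #(1,1)–+(2,1)≠ #(1,2)–#(1,3)= #(1,3)–#(2,3)= +(1,5)–#(1,6)≠ +(1,5)–#(2,5)≠  → 3/6 unlike.
Row 2: +(2,1)–#(3,1)≠ #(2,3)–+(2,4)≠ #(2,3)–#(3,3)= +(2,4)–#(2,5)≠ +(2,4)–+(3,4)=  → 3/5 unlike.
Row 3: #(3,1)–#(3,2)= #(3,2)–#(3,3)= #(3,2)–+(4,2)≠ #(3,3)–+(3,4)≠ #(3,3)–#(4,3)= +(3,4)–#(4,4)≠ #(3,6)–#(4,6)=  → 3/7 unlike.
Row 4: +(4,2)–#(4,3)≠ #(4,3)–#(4,4)= #(4,4)–+(4,5)≠ +(4,5)–#(4,6)≠  → 3/4 unlike.
Total adjacent occupied pairs: 22; unlike-type pairs: 12.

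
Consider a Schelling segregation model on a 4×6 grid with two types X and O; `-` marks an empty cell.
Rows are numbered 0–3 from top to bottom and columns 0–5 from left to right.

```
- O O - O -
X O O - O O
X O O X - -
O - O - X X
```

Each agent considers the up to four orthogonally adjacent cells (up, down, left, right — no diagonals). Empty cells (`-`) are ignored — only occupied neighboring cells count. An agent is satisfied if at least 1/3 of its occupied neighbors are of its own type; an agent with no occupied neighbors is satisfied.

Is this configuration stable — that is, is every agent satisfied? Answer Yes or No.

(0,1)O 2/2 satisfied
(0,2)O 2/2 satisfied
(0,4)O 1/1 satisfied
(1,0)X 1/2 satisfied
(1,1)O 3/4 satisfied
(1,2)O 3/3 satisfied
(1,4)O 2/2 satisfied
(1,5)O 1/1 satisfied
(2,0)X 1/3 satisfied
(2,1)O 2/3 satisfied
(2,2)O 3/4 satisfied
(2,3)X 0/1 not
(3,0)O 0/1 not
(3,2)O 1/1 satisfied
(3,4)X 1/1 satisfied
(3,5)X 1/1 satisfied
For instance (2,3) has only 0/1 same-type neighbors, below 1/3.

No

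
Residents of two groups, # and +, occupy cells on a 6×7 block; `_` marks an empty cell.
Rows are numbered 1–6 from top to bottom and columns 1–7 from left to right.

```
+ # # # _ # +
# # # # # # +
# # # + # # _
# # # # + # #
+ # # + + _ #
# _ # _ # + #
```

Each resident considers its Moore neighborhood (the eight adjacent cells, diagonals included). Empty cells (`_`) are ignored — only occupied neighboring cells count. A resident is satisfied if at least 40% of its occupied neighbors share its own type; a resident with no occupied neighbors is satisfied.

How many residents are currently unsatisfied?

(1,1)+ 0/3 not
(1,2)# 4/5 satisfied
(1,3)# 5/5 satisfied
(1,4)# 4/4 satisfied
(1,6)# 2/4 satisfied
(1,7)+ 1/3 not
(2,1)# 4/5 satisfied
(2,2)# 7/8 satisfied
(2,3)# 7/8 satisfied
(2,4)# 6/7 satisfied
(2,5)# 6/7 satisfied
(2,6)# 4/6 satisfied
(2,7)+ 1/4 not
(3,1)# 5/5 satisfied
(3,2)# 8/8 satisfied
(3,3)# 7/8 satisfied
(3,4)+ 1/8 not
(3,5)# 6/8 satisfied
(3,6)# 5/7 satisfied
(4,1)# 4/5 satisfied
(4,2)# 7/8 satisfied
(4,3)# 6/8 satisfied
(4,4)# 4/8 satisfied
(4,5)+ 3/7 satisfied
(4,6)# 4/6 satisfied
(4,7)# 3/3 satisfied
(5,1)+ 0/4 not
(5,2)# 6/7 satisfied
(5,3)# 5/6 satisfied
(5,4)+ 2/7 not
(5,5)+ 3/6 satisfied
(5,7)# 3/4 satisfied
(6,1)# 1/2 satisfied
(6,3)# 2/3 satisfied
(6,5)# 0/3 not
(6,6)+ 1/4 not
(6,7)# 1/2 satisfied
Unsatisfied: (1,1), (1,7), (2,7), (3,4), (5,1), (5,4), (6,5), (6,6) — 8 in total.

8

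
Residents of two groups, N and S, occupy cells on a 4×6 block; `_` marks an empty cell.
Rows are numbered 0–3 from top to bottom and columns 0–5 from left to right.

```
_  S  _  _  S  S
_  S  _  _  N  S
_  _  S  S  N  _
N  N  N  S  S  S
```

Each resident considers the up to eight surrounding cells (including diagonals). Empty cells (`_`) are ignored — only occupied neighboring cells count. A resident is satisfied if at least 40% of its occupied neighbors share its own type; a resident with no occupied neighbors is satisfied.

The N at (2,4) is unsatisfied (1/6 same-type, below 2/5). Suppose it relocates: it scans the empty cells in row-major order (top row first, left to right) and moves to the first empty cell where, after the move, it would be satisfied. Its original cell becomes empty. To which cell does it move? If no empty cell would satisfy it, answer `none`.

(0,3)

Vacating (2,4). Empty cells in order:
  (0,0): 0/2 same-type → still unsatisfied.
  (0,2): 0/2 same-type → still unsatisfied.
  (0,3): 1/2 same-type → satisfied — stop here.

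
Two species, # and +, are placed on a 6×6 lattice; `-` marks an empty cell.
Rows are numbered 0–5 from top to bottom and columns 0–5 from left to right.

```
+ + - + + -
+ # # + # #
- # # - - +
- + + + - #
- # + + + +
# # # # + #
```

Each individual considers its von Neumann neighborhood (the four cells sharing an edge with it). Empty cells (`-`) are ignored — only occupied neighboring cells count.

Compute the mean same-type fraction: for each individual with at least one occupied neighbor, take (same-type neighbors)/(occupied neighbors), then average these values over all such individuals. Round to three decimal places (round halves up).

0.554

(0,0)+ 2/2
(0,1)+ 1/2
(0,3)+ 2/2
(0,4)+ 1/2
(1,0)+ 1/2
(1,1)# 2/4
(1,2)# 2/3
(1,3)+ 1/3
(1,4)# 1/3
(1,5)# 1/2
(2,1)# 2/3
(2,2)# 2/3
(2,5)+ 0/2
(3,1)+ 1/3
(3,2)+ 3/4
(3,3)+ 2/2
(3,5)# 0/2
(4,1)# 1/3
(4,2)+ 2/4
(4,3)+ 3/4
(4,4)+ 3/3
(4,5)+ 1/3
(5,0)# 1/1
(5,1)# 3/3
(5,2)# 2/3
(5,3)# 1/3
(5,4)+ 1/3
(5,5)# 0/2
Sum over 28 individuals: 2/2 + 1/2 + 2/2 + 1/2 + 1/2 + 2/4 + 2/3 + 1/3 + 1/3 + 1/2 + 2/3 + 2/3 + 0/2 + 1/3 + 3/4 + 2/2 + 0/2 + 1/3 + 2/4 + 3/4 + 3/3 + 1/3 + 1/1 + 3/3 + 2/3 + 1/3 + 1/3 + 0/2 = 31/2; mean = 31/2 ÷ 28 = 31/56 = 0.553571… → 0.554.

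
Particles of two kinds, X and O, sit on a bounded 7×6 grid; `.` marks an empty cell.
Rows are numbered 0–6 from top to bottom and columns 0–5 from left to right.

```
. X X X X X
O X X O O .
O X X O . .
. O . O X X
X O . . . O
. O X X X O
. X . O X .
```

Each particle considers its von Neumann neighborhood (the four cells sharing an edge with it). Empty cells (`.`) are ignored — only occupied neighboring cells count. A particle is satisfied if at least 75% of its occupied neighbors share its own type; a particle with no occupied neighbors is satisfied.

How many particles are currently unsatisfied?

Row 0: (0,1)X 2/2 ok · (0,2)X 3/3 ok · (0,3)X 2/3 unhappy · (0,4)X 2/3 unhappy · (0,5)X 1/1 ok
Row 1: (1,0)O 1/2 unhappy · (1,1)X 3/4 ok · (1,2)X 3/4 ok · (1,3)O 2/4 unhappy · (1,4)O 1/2 unhappy
Row 2: (2,0)O 1/2 unhappy · (2,1)X 2/4 unhappy · (2,2)X 2/3 unhappy · (2,3)O 2/3 unhappy
Row 3: (3,1)O 1/2 unhappy · (3,3)O 1/2 unhappy · (3,4)X 1/2 unhappy · (3,5)X 1/2 unhappy
Row 4: (4,0)X 0/1 unhappy · (4,1)O 2/3 unhappy · (4,5)O 1/2 unhappy
Row 5: (5,1)O 1/3 unhappy · (5,2)X 1/2 unhappy · (5,3)X 2/3 unhappy · (5,4)X 2/3 unhappy · (5,5)O 1/2 unhappy
Row 6: (6,1)X 0/1 unhappy · (6,3)O 0/2 unhappy · (6,4)X 1/2 unhappy
Unsatisfied: (0,3), (0,4), (1,0), (1,3), (1,4), (2,0), (2,1), (2,2), (2,3), (3,1), (3,3), (3,4), (3,5), (4,0), (4,1), (4,5), (5,1), (5,2), (5,3), (5,4), (5,5), (6,1), (6,3), (6,4) — 24 in total.

24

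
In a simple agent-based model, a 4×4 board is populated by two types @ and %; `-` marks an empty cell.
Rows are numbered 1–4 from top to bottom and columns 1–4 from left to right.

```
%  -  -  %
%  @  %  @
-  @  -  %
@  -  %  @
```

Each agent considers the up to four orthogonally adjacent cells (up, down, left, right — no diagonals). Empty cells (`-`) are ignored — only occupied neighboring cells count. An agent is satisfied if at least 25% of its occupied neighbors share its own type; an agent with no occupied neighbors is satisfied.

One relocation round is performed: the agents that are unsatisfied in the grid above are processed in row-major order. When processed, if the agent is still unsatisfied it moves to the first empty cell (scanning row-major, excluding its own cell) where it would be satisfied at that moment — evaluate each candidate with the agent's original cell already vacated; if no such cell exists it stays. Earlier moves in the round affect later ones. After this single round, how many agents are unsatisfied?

Initially unsatisfied (in order): (1,4), (2,3), (2,4), (3,4), (4,3), (4,4).
  (1,4) → (1,2).
  (2,3) → (1,3).
  (2,4) → (2,3).
  (3,4) → (1,4).
  (4,3) → (2,4).
  (4,4): now satisfied by earlier moves; stays.
Resulting grid:
% % % %
% @ @ %
- @ - -
@ - - @
All satisfied now.

0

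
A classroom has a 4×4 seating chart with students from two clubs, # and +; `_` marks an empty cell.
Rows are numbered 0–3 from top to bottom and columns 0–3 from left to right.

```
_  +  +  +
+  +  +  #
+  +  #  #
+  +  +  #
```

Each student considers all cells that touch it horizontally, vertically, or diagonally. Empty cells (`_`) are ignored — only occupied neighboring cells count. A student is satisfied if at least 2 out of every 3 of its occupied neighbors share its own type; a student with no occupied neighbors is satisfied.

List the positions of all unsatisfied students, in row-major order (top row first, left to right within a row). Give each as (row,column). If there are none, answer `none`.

(1,2), (1,3), (2,2), (2,3), (3,2)

(0,1)+ 4/4 ok
(0,2)+ 4/5 ok
(0,3)+ 2/3 ok
(1,0)+ 4/4 ok
(1,1)+ 6/7 ok
(1,2)+ 5/8 unhappy
(1,3)# 2/5 unhappy
(2,0)+ 5/5 ok
(2,1)+ 7/8 ok
(2,2)# 3/8 unhappy
(2,3)# 3/5 unhappy
(3,0)+ 3/3 ok
(3,1)+ 4/5 ok
(3,2)+ 2/5 unhappy
(3,3)# 2/3 ok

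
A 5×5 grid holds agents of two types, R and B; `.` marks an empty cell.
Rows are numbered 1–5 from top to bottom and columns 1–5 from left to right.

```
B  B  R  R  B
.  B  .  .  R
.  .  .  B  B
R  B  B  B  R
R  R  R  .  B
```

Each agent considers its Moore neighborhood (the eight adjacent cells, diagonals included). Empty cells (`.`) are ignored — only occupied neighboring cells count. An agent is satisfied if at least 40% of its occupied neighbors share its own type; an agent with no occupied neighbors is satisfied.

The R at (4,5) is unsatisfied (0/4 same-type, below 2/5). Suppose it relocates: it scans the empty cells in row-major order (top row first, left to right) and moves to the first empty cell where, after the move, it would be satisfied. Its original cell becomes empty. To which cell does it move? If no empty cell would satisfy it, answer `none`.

Vacating (4,5). Empty cells in order:
  (2,1): 0/3 same-type → still unsatisfied.
  (2,3): 2/5 same-type → satisfied — stop here.

(2,3)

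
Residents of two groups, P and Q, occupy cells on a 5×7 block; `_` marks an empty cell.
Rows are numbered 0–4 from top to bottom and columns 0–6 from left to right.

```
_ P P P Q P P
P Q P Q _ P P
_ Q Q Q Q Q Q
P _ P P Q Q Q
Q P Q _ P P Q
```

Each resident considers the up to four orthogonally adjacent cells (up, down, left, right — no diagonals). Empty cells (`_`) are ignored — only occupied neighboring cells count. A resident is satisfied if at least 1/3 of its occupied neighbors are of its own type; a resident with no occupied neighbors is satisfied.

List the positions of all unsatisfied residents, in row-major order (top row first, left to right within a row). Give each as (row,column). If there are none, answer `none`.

(0,1)P 1/2 ✓
(0,2)P 3/3 ✓
(0,3)P 1/3 ✓
(0,4)Q 0/2 ✗
(0,5)P 2/3 ✓
(0,6)P 2/2 ✓
(1,0)P 0/1 ✗
(1,1)Q 1/4 ✗
(1,2)P 1/4 ✗
(1,3)Q 1/3 ✓
(1,5)P 2/3 ✓
(1,6)P 2/3 ✓
(2,1)Q 2/2 ✓
(2,2)Q 2/4 ✓
(2,3)Q 3/4 ✓
(2,4)Q 3/3 ✓
(2,5)Q 3/4 ✓
(2,6)Q 2/3 ✓
(3,0)P 0/1 ✗
(3,2)P 1/3 ✓
(3,3)P 1/3 ✓
(3,4)Q 2/4 ✓
(3,5)Q 3/4 ✓
(3,6)Q 3/3 ✓
(4,0)Q 0/2 ✗
(4,1)P 0/2 ✗
(4,2)Q 0/2 ✗
(4,4)P 1/2 ✓
(4,5)P 1/3 ✓
(4,6)Q 1/2 ✓

(0,4), (1,0), (1,1), (1,2), (3,0), (4,0), (4,1), (4,2)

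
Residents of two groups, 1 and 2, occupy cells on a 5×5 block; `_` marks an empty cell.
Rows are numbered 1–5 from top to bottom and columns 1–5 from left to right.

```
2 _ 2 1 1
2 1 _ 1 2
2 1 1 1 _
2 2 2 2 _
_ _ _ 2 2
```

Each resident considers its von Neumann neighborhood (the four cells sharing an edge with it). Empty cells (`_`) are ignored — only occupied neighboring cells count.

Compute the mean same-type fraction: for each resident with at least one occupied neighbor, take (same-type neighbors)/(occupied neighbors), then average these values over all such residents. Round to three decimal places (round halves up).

0.639

Row 1: (1,1)2 1/1 · (1,3)2 0/1 · (1,4)1 2/3 · (1,5)1 1/2
Row 2: (2,1)2 2/3 · (2,2)1 1/2 · (2,4)1 2/3 · (2,5)2 0/2
Row 3: (3,1)2 2/3 · (3,2)1 2/4 · (3,3)1 2/3 · (3,4)1 2/3
Row 4: (4,1)2 2/2 · (4,2)2 2/3 · (4,3)2 2/3 · (4,4)2 2/3
Row 5: (5,4)2 2/2 · (5,5)2 1/1
Sum over 18 residents: 1/1 + 0/1 + 2/3 + 1/2 + 2/3 + 1/2 + 2/3 + 0/2 + 2/3 + 2/4 + 2/3 + 2/3 + 2/2 + 2/3 + 2/3 + 2/3 + 2/2 + 1/1 = 23/2; mean = 23/2 ÷ 18 = 23/36 = 0.638888… → 0.639.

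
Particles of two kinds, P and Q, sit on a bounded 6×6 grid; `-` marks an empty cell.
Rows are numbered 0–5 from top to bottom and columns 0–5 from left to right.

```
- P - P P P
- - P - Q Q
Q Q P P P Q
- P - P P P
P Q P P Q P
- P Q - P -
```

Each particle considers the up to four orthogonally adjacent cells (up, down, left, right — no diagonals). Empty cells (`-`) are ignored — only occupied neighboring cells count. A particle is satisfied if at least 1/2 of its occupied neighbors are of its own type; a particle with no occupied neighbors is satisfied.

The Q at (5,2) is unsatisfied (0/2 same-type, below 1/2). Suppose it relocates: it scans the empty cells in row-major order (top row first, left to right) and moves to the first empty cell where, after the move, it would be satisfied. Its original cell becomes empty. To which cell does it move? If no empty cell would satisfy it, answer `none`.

(1,0)

Vacating (5,2). Empty cells in order:
  (0,0): 0/1 same-type → still unsatisfied.
  (0,2): 0/3 same-type → still unsatisfied.
  (1,0): 1/1 same-type → satisfied — stop here.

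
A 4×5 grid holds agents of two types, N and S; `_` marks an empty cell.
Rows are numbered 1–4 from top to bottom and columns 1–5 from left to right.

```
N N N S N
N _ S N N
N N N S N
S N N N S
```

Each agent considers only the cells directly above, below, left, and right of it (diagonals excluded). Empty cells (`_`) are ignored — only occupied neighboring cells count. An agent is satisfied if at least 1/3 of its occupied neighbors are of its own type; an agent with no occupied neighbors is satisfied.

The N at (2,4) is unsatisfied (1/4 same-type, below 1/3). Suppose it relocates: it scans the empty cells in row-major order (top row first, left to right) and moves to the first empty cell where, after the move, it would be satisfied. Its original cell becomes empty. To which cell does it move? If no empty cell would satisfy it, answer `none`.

(2,2)

Vacating (2,4). Empty cells in order:
  (2,2): 3/4 same-type → satisfied — stop here.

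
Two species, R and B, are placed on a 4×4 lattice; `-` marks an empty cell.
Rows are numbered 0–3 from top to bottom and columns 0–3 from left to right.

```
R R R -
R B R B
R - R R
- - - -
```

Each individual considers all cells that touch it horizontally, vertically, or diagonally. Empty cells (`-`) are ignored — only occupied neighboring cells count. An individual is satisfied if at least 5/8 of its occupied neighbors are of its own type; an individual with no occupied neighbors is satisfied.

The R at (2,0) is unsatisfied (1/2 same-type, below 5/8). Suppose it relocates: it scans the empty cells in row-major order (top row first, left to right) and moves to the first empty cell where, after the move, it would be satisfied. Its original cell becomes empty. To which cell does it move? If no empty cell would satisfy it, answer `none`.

(0,3)

Vacating (2,0). Empty cells in order:
  (0,3): 2/3 same-type → satisfied — stop here.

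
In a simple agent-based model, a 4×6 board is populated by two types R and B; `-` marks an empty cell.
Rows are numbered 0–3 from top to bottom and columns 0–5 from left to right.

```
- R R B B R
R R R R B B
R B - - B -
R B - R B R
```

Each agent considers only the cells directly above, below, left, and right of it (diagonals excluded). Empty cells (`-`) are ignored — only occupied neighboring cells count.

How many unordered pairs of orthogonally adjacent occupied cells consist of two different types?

10

Scan each occupied cell's neighbors to the right and below so each pair is counted once.
Row 0: R(0,1)–R(0,2)= R(0,1)–R(1,1)= R(0,2)–B(0,3)≠ R(0,2)–R(1,2)= B(0,3)–B(0,4)= B(0,3)–R(1,3)≠ B(0,4)–R(0,5)≠ B(0,4)–B(1,4)= R(0,5)–B(1,5)≠  → 4/9 unlike.
Row 1: R(1,0)–R(1,1)= R(1,0)–R(2,0)= R(1,1)–R(1,2)= R(1,1)–B(2,1)≠ R(1,2)–R(1,3)= R(1,3)–B(1,4)≠ B(1,4)–B(1,5)= B(1,4)–B(2,4)=  → 2/8 unlike.
Row 2: R(2,0)–B(2,1)≠ R(2,0)–R(3,0)= B(2,1)–B(3,1)= B(2,4)–B(3,4)=  → 1/4 unlike.
Row 3: R(3,0)–B(3,1)≠ R(3,3)–B(3,4)≠ B(3,4)–R(3,5)≠  → 3/3 unlike.
Total adjacent occupied pairs: 24; unlike-type pairs: 10.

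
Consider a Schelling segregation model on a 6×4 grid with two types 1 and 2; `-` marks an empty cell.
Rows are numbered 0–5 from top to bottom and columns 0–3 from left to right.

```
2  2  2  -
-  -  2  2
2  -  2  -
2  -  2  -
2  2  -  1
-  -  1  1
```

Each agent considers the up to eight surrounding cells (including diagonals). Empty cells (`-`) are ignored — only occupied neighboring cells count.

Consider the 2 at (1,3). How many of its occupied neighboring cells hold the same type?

Occupied neighbors of (1,3): (0,2)=2, (1,2)=2, (2,2)=2.
Same type (2): 3 of 3.

3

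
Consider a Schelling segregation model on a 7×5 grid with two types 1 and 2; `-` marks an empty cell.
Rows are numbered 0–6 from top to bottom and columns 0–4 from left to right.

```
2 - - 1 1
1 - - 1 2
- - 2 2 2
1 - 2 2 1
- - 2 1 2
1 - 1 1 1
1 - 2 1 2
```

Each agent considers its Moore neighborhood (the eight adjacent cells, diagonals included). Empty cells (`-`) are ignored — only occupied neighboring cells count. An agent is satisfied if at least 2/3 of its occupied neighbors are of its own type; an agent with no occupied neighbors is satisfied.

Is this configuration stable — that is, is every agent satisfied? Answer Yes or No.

No

(0,0)2 0/1 not
(0,3)1 2/3 satisfied
(0,4)1 2/3 satisfied
(1,0)1 0/1 not
(1,3)1 2/6 not
(1,4)2 2/5 not
(2,2)2 3/4 satisfied
(2,3)2 5/7 satisfied
(2,4)2 3/5 not
(3,0)1 0/0 satisfied
(3,2)2 4/5 satisfied
(3,3)2 6/8 satisfied
(3,4)1 1/5 not
(4,2)2 2/5 not
(4,3)1 4/8 not
(4,4)2 1/5 not
(5,0)1 1/1 satisfied
(5,2)1 3/5 not
(5,3)1 4/8 not
(5,4)1 3/5 not
(6,0)1 1/1 satisfied
(6,2)2 0/3 not
(6,3)1 3/5 not
(6,4)2 0/3 not
For instance (0,0) has only 0/1 same-type neighbors, below 2/3.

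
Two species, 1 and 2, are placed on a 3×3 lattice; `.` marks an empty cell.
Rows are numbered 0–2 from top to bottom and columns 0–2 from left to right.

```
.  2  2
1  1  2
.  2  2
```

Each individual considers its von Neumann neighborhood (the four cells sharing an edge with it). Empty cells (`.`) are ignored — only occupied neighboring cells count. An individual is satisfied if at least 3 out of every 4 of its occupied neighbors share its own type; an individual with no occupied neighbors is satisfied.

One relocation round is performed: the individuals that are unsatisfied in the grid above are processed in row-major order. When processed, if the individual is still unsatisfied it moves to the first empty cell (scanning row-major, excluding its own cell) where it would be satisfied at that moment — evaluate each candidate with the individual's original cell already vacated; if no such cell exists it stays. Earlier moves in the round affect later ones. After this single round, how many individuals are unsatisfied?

4

Initially unsatisfied (in order): (0,1), (1,1), (1,2), (2,1).
  (0,1): no empty cell satisfies it; stays.
  (1,1): no empty cell satisfies it; stays.
  (1,2): no empty cell satisfies it; stays.
  (2,1): no empty cell satisfies it; stays.
Resulting grid:
. 2 2
1 1 2
. 2 2
Unsatisfied now: (0,1), (1,1), (1,2), (2,1).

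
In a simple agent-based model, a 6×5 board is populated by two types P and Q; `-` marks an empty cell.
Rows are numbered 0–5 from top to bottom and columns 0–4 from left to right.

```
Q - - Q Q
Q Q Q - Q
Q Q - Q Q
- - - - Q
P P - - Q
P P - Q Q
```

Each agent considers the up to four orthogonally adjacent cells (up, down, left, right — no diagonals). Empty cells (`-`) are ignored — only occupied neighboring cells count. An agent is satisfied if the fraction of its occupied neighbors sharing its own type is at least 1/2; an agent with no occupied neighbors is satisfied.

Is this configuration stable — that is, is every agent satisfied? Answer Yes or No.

Row 0: (0,0)Q 1/1 ✓ · (0,3)Q 1/1 ✓ · (0,4)Q 2/2 ✓
Row 1: (1,0)Q 3/3 ✓ · (1,1)Q 3/3 ✓ · (1,2)Q 1/1 ✓ · (1,4)Q 2/2 ✓
Row 2: (2,0)Q 2/2 ✓ · (2,1)Q 2/2 ✓ · (2,3)Q 1/1 ✓ · (2,4)Q 3/3 ✓
Row 3: (3,4)Q 2/2 ✓
Row 4: (4,0)P 2/2 ✓ · (4,1)P 2/2 ✓ · (4,4)Q 2/2 ✓
Row 5: (5,0)P 2/2 ✓ · (5,1)P 2/2 ✓ · (5,3)Q 1/1 ✓ · (5,4)Q 2/2 ✓
All meet the threshold, so the configuration is stable.

Yes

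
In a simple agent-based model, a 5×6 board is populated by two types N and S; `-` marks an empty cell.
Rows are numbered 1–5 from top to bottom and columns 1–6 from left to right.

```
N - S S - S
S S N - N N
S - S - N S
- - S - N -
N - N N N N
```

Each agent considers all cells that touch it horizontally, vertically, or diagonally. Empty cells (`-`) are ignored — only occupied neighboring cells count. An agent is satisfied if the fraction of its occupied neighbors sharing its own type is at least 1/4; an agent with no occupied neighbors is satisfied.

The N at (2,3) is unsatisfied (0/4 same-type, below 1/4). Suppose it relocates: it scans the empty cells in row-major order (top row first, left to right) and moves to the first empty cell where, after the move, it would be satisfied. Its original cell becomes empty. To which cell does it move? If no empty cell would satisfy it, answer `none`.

Vacating (2,3). Empty cells in order:
  (1,2): 1/4 same-type → satisfied — stop here.

(1,2)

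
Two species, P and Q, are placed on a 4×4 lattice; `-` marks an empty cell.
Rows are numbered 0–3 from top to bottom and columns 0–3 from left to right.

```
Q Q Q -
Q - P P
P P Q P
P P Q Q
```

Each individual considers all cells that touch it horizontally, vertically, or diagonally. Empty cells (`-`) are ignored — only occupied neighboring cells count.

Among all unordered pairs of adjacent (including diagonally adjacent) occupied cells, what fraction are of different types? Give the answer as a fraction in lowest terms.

Scan each occupied cell's neighbors to the right and below (and the two forward diagonals) so each pair is counted once.
From row 0: 3 unlike of 7 pairs (running 3/7).
From row 1: 4 unlike of 8 pairs (running 7/15).
From row 2: 6 unlike of 13 pairs (running 13/28).
From row 3: 1 unlike of 3 pairs (running 14/31).
Total adjacent occupied pairs: 31; unlike-type pairs: 14.
14/31 is already in lowest terms.

14/31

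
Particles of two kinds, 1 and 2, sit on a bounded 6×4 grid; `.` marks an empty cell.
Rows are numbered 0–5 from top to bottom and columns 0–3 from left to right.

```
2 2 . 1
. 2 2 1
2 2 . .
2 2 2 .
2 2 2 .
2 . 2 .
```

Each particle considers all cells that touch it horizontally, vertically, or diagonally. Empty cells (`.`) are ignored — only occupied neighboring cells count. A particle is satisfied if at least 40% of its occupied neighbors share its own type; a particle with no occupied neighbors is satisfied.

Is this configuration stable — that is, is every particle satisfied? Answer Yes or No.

Yes

Row 0: (0,0)2 2/2 ✓ · (0,1)2 3/3 ✓ · (0,3)1 1/2 ✓
Row 1: (1,1)2 5/5 ✓ · (1,2)2 3/5 ✓ · (1,3)1 1/2 ✓
Row 2: (2,0)2 4/4 ✓ · (2,1)2 6/6 ✓
Row 3: (3,0)2 5/5 ✓ · (3,1)2 7/7 ✓ · (3,2)2 4/4 ✓
Row 4: (4,0)2 4/4 ✓ · (4,1)2 7/7 ✓ · (4,2)2 4/4 ✓
Row 5: (5,0)2 2/2 ✓ · (5,2)2 2/2 ✓
All meet the threshold, so the configuration is stable.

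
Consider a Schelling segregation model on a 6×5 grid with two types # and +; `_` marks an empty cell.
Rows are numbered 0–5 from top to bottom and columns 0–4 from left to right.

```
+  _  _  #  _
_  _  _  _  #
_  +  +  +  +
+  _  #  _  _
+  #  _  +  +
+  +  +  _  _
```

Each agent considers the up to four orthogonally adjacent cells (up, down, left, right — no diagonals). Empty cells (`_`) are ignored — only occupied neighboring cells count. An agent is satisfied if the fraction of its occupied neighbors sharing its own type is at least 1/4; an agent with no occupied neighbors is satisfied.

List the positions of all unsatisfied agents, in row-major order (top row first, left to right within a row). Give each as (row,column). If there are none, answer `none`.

(0,0)+ 0/0 satisfied
(0,3)# 0/0 satisfied
(1,4)# 0/1 not
(2,1)+ 1/1 satisfied
(2,2)+ 2/3 satisfied
(2,3)+ 2/2 satisfied
(2,4)+ 1/2 satisfied
(3,0)+ 1/1 satisfied
(3,2)# 0/1 not
(4,0)+ 2/3 satisfied
(4,1)# 0/2 not
(4,3)+ 1/1 satisfied
(4,4)+ 1/1 satisfied
(5,0)+ 2/2 satisfied
(5,1)+ 2/3 satisfied
(5,2)+ 1/1 satisfied

(1,4), (3,2), (4,1)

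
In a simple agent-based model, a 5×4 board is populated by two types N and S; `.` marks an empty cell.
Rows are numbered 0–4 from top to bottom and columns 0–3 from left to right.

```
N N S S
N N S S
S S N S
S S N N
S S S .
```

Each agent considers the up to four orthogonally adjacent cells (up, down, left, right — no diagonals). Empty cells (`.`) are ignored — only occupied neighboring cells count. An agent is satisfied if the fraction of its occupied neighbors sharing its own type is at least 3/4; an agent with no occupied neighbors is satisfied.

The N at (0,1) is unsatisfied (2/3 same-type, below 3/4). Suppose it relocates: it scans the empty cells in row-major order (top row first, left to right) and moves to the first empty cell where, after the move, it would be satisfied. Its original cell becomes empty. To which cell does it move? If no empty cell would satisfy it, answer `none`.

Vacating (0,1). Empty cells in order:
  (4,3): 1/2 same-type → still unsatisfied.

none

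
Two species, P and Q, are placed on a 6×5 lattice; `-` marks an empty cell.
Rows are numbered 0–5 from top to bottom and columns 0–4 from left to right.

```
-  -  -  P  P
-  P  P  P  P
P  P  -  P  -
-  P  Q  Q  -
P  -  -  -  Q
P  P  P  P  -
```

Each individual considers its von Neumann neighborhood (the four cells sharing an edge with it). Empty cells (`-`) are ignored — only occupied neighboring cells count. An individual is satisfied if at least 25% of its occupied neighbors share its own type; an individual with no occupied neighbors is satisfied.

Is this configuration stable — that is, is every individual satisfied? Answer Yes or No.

(0,3)P 2/2 ok
(0,4)P 2/2 ok
(1,1)P 2/2 ok
(1,2)P 2/2 ok
(1,3)P 4/4 ok
(1,4)P 2/2 ok
(2,0)P 1/1 ok
(2,1)P 3/3 ok
(2,3)P 1/2 ok
(3,1)P 1/2 ok
(3,2)Q 1/2 ok
(3,3)Q 1/2 ok
(4,0)P 1/1 ok
(4,4)Q 0/0 ok
(5,0)P 2/2 ok
(5,1)P 2/2 ok
(5,2)P 2/2 ok
(5,3)P 1/1 ok
All meet the threshold, so the configuration is stable.

Yes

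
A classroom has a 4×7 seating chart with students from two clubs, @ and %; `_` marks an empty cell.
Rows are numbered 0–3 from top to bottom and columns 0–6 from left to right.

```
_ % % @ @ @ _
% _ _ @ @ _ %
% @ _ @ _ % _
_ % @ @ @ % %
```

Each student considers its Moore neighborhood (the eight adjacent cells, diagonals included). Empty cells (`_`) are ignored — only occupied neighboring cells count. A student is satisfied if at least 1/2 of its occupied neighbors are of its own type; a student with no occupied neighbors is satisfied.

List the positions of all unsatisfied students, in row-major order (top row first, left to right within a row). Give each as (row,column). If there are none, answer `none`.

(0,2), (2,1), (3,1)

(0,1)% 2/2 ✓
(0,2)% 1/3 ✗
(0,3)@ 3/4 ✓
(0,4)@ 4/4 ✓
(0,5)@ 2/3 ✓
(1,0)% 2/3 ✓
(1,3)@ 4/5 ✓
(1,4)@ 5/6 ✓
(1,6)% 1/2 ✓
(2,0)% 2/3 ✓
(2,1)@ 1/4 ✗
(2,3)@ 5/5 ✓
(2,5)% 3/5 ✓
(3,1)% 1/3 ✗
(3,2)@ 3/4 ✓
(3,3)@ 3/3 ✓
(3,4)@ 2/4 ✓
(3,5)% 2/3 ✓
(3,6)% 2/2 ✓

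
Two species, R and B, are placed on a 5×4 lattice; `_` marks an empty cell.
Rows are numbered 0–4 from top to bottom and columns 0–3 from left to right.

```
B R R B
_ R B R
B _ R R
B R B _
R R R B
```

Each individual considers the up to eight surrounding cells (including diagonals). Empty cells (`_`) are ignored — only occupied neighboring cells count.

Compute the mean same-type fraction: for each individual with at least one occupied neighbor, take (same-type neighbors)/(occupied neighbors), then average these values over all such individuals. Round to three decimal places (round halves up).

0.437

Row 0: (0,0)B 0/2 · (0,1)R 2/4 · (0,2)R 3/5 · (0,3)B 1/3
Row 1: (1,1)R 3/6 · (1,2)B 1/7 · (1,3)R 3/5
Row 2: (2,0)B 1/3 · (2,2)R 4/6 · (2,3)R 2/4
Row 3: (3,0)B 1/4 · (3,1)R 4/7 · (3,2)B 1/6
Row 4: (4,0)R 2/3 · (4,1)R 3/5 · (4,2)R 2/4 · (4,3)B 1/2
Sum over 17 individuals: 0/2 + 2/4 + 3/5 + 1/3 + 3/6 + 1/7 + 3/5 + 1/3 + 4/6 + 2/4 + 1/4 + 4/7 + 1/6 + 2/3 + 3/5 + 2/4 + 1/2 = 3121/420; mean = 3121/420 ÷ 17 = 3121/7140 = 0.437114… → 0.437.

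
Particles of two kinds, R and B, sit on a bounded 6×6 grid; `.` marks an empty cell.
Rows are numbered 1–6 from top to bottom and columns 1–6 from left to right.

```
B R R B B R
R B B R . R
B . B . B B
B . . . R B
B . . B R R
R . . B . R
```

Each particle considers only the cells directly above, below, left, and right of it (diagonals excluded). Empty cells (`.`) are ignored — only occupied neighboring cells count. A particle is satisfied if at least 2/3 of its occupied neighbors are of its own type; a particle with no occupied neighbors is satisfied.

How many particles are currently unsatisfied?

18

(1,1)B 0/2 not
(1,2)R 1/3 not
(1,3)R 1/3 not
(1,4)B 1/3 not
(1,5)B 1/2 not
(1,6)R 1/2 not
(2,1)R 0/3 not
(2,2)B 1/3 not
(2,3)B 2/4 not
(2,4)R 0/2 not
(2,6)R 1/2 not
(3,1)B 1/2 not
(3,3)B 1/1 satisfied
(3,5)B 1/2 not
(3,6)B 2/3 satisfied
(4,1)B 2/2 satisfied
(4,5)R 1/3 not
(4,6)B 1/3 not
(5,1)B 1/2 not
(5,4)B 1/2 not
(5,5)R 2/3 satisfied
(5,6)R 2/3 satisfied
(6,1)R 0/1 not
(6,4)B 1/1 satisfied
(6,6)R 1/1 satisfied
Unsatisfied: (1,1), (1,2), (1,3), (1,4), (1,5), (1,6), (2,1), (2,2), (2,3), (2,4), (2,6), (3,1), (3,5), (4,5), (4,6), (5,1), (5,4), (6,1) — 18 in total.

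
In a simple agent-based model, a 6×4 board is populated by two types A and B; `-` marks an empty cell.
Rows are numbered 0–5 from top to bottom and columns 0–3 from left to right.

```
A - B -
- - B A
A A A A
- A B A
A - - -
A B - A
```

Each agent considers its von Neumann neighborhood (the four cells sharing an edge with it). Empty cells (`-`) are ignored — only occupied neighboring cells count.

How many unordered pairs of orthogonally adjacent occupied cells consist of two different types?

6

Scan each occupied cell's neighbors to the right and below so each pair is counted once.
From row 0: 0 unlike of 1 pairs (running 0/1).
From row 1: 2 unlike of 3 pairs (running 2/4).
From row 2: 1 unlike of 6 pairs (running 3/10).
From row 3: 2 unlike of 2 pairs (running 5/12).
From row 4: 0 unlike of 1 pairs (running 5/13).
From row 5: 1 unlike of 1 pairs (running 6/14).
Total adjacent occupied pairs: 14; unlike-type pairs: 6.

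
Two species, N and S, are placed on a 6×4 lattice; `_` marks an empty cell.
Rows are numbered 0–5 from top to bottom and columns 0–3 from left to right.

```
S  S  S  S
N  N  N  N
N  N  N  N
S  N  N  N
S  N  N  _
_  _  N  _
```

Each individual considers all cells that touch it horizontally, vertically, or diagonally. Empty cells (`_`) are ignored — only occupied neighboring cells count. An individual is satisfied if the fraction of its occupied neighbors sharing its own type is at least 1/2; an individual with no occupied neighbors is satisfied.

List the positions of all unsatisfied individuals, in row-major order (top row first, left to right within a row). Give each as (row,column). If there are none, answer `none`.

(0,0)S 1/3 not
(0,1)S 2/5 not
(0,2)S 2/5 not
(0,3)S 1/3 not
(1,0)N 3/5 satisfied
(1,1)N 5/8 satisfied
(1,2)N 5/8 satisfied
(1,3)N 3/5 satisfied
(2,0)N 4/5 satisfied
(2,1)N 7/8 satisfied
(2,2)N 8/8 satisfied
(2,3)N 5/5 satisfied
(3,0)S 1/5 not
(3,1)N 6/8 satisfied
(3,2)N 7/7 satisfied
(3,3)N 4/4 satisfied
(4,0)S 1/3 not
(4,1)N 4/6 satisfied
(4,2)N 5/5 satisfied
(5,2)N 2/2 satisfied

(0,0), (0,1), (0,2), (0,3), (3,0), (4,0)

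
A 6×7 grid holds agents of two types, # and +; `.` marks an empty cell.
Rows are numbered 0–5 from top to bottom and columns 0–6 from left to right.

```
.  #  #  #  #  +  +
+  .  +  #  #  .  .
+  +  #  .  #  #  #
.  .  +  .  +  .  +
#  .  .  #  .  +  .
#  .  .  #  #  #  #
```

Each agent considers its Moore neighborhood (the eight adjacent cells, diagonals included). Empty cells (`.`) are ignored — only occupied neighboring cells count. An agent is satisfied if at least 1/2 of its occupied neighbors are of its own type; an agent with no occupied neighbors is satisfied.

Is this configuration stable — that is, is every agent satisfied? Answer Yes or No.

Row 0: (0,1)# 1/3 ✗ · (0,2)# 3/4 ✓ · (0,3)# 4/5 ✓ · (0,4)# 3/4 ✓ · (0,5)+ 1/3 ✗ · (0,6)+ 1/1 ✓
Row 1: (1,0)+ 2/3 ✓ · (1,2)+ 1/6 ✗ · (1,3)# 6/7 ✓ · (1,4)# 5/6 ✓
Row 2: (2,0)+ 2/2 ✓ · (2,1)+ 4/5 ✓ · (2,2)# 1/4 ✗ · (2,4)# 3/4 ✓ · (2,5)# 3/5 ✓ · (2,6)# 1/2 ✓
Row 3: (3,2)+ 1/3 ✗ · (3,4)+ 1/4 ✗ · (3,6)+ 1/3 ✗
Row 4: (4,0)# 1/1 ✓ · (4,3)# 2/4 ✓ · (4,5)+ 2/5 ✗
Row 5: (5,0)# 1/1 ✓ · (5,3)# 2/2 ✓ · (5,4)# 3/4 ✓ · (5,5)# 2/3 ✓ · (5,6)# 1/2 ✓
For instance (0,1) has only 1/3 same-type neighbors, below 1/2.

No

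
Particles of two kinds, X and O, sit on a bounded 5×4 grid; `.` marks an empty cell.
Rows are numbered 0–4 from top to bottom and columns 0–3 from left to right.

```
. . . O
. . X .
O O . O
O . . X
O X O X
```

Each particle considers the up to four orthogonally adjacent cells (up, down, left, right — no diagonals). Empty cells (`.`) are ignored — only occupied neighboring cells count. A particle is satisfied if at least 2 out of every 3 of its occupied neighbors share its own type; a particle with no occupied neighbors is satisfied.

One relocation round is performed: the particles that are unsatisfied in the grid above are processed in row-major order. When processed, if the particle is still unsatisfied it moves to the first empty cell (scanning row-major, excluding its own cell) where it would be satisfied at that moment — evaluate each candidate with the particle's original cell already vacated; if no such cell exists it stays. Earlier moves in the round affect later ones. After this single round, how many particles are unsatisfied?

Initially unsatisfied (in order): (2,3), (3,3), (4,0), (4,1), (4,2), (4,3).
  (2,3) → (0,0).
  (3,3): now satisfied by earlier moves; stays.
  (4,0) → (0,1).
  (4,1) → (2,3).
  (4,2) → (0,2).
  (4,3): now satisfied by earlier moves; stays.
Resulting grid:
O O O O
. . X .
O O . X
O . . X
. . . X
Unsatisfied now: (1,2).

1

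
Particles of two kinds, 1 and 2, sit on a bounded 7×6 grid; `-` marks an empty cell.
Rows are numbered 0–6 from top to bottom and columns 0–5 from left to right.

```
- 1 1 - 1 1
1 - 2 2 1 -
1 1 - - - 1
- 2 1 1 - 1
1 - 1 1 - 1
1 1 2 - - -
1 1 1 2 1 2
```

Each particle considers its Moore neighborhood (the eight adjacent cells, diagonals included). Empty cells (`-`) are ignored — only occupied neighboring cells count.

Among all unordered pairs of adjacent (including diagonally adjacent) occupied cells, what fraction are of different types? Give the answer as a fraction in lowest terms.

Scan each occupied cell's neighbors to the right and below (and the two forward diagonals) so each pair is counted once.
From row 0: 4 unlike of 9 pairs (running 4/9).
From row 1: 2 unlike of 6 pairs (running 6/15).
From row 2: 2 unlike of 5 pairs (running 8/20).
From row 3: 3 unlike of 9 pairs (running 11/29).
From row 4: 2 unlike of 6 pairs (running 13/35).
From row 5: 3 unlike of 10 pairs (running 16/45).
From row 6: 3 unlike of 5 pairs (running 19/50).
Total adjacent occupied pairs: 50; unlike-type pairs: 19.
19/50 is already in lowest terms.

19/50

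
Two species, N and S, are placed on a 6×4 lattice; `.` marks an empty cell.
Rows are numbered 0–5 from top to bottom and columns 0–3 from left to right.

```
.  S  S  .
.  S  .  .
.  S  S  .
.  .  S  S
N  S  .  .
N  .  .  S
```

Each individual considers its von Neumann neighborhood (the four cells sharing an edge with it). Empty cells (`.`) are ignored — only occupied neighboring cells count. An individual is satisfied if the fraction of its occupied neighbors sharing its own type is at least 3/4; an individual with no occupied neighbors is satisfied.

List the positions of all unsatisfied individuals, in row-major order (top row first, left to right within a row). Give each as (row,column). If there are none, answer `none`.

(4,0), (4,1)

(0,1)S 2/2 ✓
(0,2)S 1/1 ✓
(1,1)S 2/2 ✓
(2,1)S 2/2 ✓
(2,2)S 2/2 ✓
(3,2)S 2/2 ✓
(3,3)S 1/1 ✓
(4,0)N 1/2 ✗
(4,1)S 0/1 ✗
(5,0)N 1/1 ✓
(5,3)S 0/0 ✓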